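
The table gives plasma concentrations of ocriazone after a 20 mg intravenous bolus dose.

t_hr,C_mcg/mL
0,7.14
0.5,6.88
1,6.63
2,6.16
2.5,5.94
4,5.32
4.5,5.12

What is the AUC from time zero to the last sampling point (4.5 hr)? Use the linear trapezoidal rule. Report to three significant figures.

AUC = 27.4 mcg/mL·hr

Trapezoidal AUC_0→4.5:
  [0→0.5]: (7.14+6.88)/2 × 0.5 = 3.505
  [0.5→1]: (6.88+6.63)/2 × 0.5 = 3.3775
  [1→2]: (6.63+6.16)/2 × 1 = 6.395
  [2→2.5]: (6.16+5.94)/2 × 0.5 = 3.025
  [2.5→4]: (5.94+5.32)/2 × 1.5 = 8.445
  [4→4.5]: (5.32+5.12)/2 × 0.5 = 2.61
  Sum = 27.3575 mcg/mL·hr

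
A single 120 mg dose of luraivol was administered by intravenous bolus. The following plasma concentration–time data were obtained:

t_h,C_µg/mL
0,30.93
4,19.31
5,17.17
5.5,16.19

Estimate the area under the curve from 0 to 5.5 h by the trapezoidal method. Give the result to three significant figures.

AUC = 127 µg/mL·h

Trapezoidal AUC_0→5.5:
  [0→4]: (30.93+19.31)/2 × 4 = 100.48
  [4→5]: (19.31+17.17)/2 × 1 = 18.24
  [5→5.5]: (17.17+16.19)/2 × 0.5 = 8.34
  Sum = 127.06 µg/mL·h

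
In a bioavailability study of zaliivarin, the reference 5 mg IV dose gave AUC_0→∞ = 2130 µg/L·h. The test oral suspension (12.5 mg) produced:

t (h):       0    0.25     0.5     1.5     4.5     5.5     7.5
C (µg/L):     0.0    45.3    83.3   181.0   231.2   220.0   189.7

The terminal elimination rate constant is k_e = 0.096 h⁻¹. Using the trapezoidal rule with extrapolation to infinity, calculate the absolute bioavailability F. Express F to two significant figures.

Trapezoidal AUC_0→7.5 (oral suspension):
  [0→0.25]: (0.0+45.3)/2 × 0.25 = 5.6625
  [0.25→0.5]: (45.3+83.3)/2 × 0.25 = 16.075
  [0.5→1.5]: (83.3+181.0)/2 × 1 = 132.15
  [1.5→4.5]: (181.0+231.2)/2 × 3 = 618.3
  [4.5→5.5]: (231.2+220.0)/2 × 1 = 225.6
  [5.5→7.5]: (220.0+189.7)/2 × 2 = 409.7
  Sum = 1407.4875 µg/L·h
Tail: C_last/k_e = 189.7/0.096 = 1976.042
AUC_0→∞ (oral suspension) = 1407.4875 + 1976.042 = 3383.5295 µg/L·h
F = (AUC_ev/D_ev)/(AUC_iv/D_iv) = (3383.5295/12.5)/(2130/5) = 270.68236/426 = 0.6354

F = 0.64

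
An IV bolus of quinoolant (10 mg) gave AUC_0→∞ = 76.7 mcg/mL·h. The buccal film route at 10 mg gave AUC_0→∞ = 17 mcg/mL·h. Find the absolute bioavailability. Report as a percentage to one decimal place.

F = 22.2%

F = (AUC_ev / D_ev) / (AUC_iv / D_iv)
  = (17/10) / (76.7/10)
  = 1.7 / 7.67 = 0.2216
  = 22.16%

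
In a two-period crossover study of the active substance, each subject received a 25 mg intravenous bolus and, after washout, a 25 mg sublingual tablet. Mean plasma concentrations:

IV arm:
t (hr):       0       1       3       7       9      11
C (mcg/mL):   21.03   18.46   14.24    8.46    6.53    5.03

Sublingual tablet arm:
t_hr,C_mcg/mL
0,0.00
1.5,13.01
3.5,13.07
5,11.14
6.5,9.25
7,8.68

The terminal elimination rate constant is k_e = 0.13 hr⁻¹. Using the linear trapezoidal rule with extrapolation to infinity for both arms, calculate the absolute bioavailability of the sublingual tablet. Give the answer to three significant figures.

F = 0.862

Trapezoidal AUC_0→11 (IV):
  [0→1]: (21.03+18.46)/2 × 1 = 19.745
  [1→3]: (18.46+14.24)/2 × 2 = 32.7
  [3→7]: (14.24+8.46)/2 × 4 = 45.4
  [7→9]: (8.46+6.53)/2 × 2 = 14.99
  [9→11]: (6.53+5.03)/2 × 2 = 11.56
  Sum = 124.395 mcg/mL·hr
IV tail: 5.03/0.13 = 38.692; AUC_iv,0→∞ = 124.395 + 38.692 = 163.087 mcg/mL·hr
Trapezoidal AUC_0→7 (sublingual tablet):
  [0→1.5]: (0.00+13.01)/2 × 1.5 = 9.7575
  [1.5→3.5]: (13.01+13.07)/2 × 2 = 26.08
  [3.5→5]: (13.07+11.14)/2 × 1.5 = 18.1575
  [5→6.5]: (11.14+9.25)/2 × 1.5 = 15.2925
  [6.5→7]: (9.25+8.68)/2 × 0.5 = 4.4825
  Sum = 73.77 mcg/mL·hr
sublingual tablet tail: 8.68/0.13 = 66.769; AUC_ev,0→∞ = 73.77 + 66.769 = 140.539 mcg/mL·hr
F = (AUC_ev/D_ev)/(AUC_iv/D_iv) = (140.539/25)/(163.087/25) = 5.62156/6.52348 = 0.8617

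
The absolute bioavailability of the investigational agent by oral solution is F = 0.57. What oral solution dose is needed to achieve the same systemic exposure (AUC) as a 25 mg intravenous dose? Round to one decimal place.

For equal systemic exposure: F × D_ev = D_iv
D_ev = D_iv / F = 25 / 0.57 = 43.8596 mg

D_oral = 43.9 mg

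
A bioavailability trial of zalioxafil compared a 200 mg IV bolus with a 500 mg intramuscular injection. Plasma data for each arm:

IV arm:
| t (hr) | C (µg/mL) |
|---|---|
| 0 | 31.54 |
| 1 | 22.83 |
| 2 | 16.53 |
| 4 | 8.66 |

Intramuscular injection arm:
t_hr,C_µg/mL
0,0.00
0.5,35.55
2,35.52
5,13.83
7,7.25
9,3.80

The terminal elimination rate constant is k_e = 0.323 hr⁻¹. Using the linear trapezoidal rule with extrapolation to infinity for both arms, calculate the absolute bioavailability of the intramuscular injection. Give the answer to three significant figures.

Trapezoidal AUC_0→4 (IV):
  [0→1]: (31.54+22.83)/2 × 1 = 27.185
  [1→2]: (22.83+16.53)/2 × 1 = 19.68
  [2→4]: (16.53+8.66)/2 × 2 = 25.19
  Sum = 72.055 µg/mL·hr
IV tail: 8.66/0.323 = 26.811; AUC_iv,0→∞ = 72.055 + 26.811 = 98.866 µg/mL·hr
Trapezoidal AUC_0→9 (intramuscular injection):
  [0→0.5]: (0.00+35.55)/2 × 0.5 = 8.8875
  [0.5→2]: (35.55+35.52)/2 × 1.5 = 53.3025
  [2→5]: (35.52+13.83)/2 × 3 = 74.025
  [5→7]: (13.83+7.25)/2 × 2 = 21.08
  [7→9]: (7.25+3.80)/2 × 2 = 11.05
  Sum = 168.345 µg/mL·hr
intramuscular injection tail: 3.80/0.323 = 11.765; AUC_ev,0→∞ = 168.345 + 11.765 = 180.11 µg/mL·hr
F = (AUC_ev/D_ev)/(AUC_iv/D_iv) = (180.11/500)/(98.866/200) = 0.36022/0.49433 = 0.7287

F = 0.729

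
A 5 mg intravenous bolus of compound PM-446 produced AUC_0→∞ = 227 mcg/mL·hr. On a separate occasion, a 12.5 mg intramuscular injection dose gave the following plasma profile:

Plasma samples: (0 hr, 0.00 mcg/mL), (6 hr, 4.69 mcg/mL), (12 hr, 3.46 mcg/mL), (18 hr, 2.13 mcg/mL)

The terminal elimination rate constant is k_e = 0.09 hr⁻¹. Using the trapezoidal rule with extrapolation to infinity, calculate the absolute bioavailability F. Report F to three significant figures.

F = 0.139

Trapezoidal AUC_0→18 (intramuscular injection):
  [0→6]: (0.00+4.69)/2 × 6 = 14.07
  [6→12]: (4.69+3.46)/2 × 6 = 24.45
  [12→18]: (3.46+2.13)/2 × 6 = 16.77
  Sum = 55.29 mcg/mL·hr
Tail: C_last/k_e = 2.13/0.09 = 23.667
AUC_0→∞ (intramuscular injection) = 55.29 + 23.667 = 78.957 mcg/mL·hr
F = (AUC_ev/D_ev)/(AUC_iv/D_iv) = (78.957/12.5)/(227/5) = 6.31656/45.4 = 0.1391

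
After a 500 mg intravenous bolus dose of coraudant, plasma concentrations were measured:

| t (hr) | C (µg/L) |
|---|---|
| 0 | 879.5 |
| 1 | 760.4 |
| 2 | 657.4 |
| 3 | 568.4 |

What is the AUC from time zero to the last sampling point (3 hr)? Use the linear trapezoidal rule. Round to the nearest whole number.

AUC = 2142 µg/L·hr

Trapezoidal AUC_0→3:
  [0→1]: (879.5+760.4)/2 × 1 = 819.95
  [1→2]: (760.4+657.4)/2 × 1 = 708.9
  [2→3]: (657.4+568.4)/2 × 1 = 612.9
  Sum = 2141.75 µg/L·hr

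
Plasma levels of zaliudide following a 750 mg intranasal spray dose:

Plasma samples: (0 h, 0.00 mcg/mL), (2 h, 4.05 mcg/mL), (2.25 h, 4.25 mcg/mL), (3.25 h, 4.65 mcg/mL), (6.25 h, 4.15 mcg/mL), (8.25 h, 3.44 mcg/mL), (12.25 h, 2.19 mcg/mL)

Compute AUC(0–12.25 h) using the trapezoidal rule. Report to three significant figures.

AUC = 41.6 mcg/mL·h

Trapezoidal AUC_0→12.25:
  [0→2]: (0.00+4.05)/2 × 2 = 4.05
  [2→2.25]: (4.05+4.25)/2 × 0.25 = 1.0375
  [2.25→3.25]: (4.25+4.65)/2 × 1 = 4.45
  [3.25→6.25]: (4.65+4.15)/2 × 3 = 13.2
  [6.25→8.25]: (4.15+3.44)/2 × 2 = 7.59
  [8.25→12.25]: (3.44+2.19)/2 × 4 = 11.26
  Sum = 41.5875 mcg/mL·h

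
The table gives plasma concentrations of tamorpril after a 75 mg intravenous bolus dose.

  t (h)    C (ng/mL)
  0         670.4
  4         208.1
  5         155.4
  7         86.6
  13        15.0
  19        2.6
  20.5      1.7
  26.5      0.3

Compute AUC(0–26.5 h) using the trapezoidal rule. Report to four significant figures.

AUC = 2548 ng/mL·h

Trapezoidal AUC_0→26.5:
  [0→4]: (670.4+208.1)/2 × 4 = 1757.0
  [4→5]: (208.1+155.4)/2 × 1 = 181.75
  [5→7]: (155.4+86.6)/2 × 2 = 242.0
  [7→13]: (86.6+15.0)/2 × 6 = 304.8
  [13→19]: (15.0+2.6)/2 × 6 = 52.8
  [19→20.5]: (2.6+1.7)/2 × 1.5 = 3.225
  [20.5→26.5]: (1.7+0.3)/2 × 6 = 6.0
  Sum = 2547.575 ng/mL·h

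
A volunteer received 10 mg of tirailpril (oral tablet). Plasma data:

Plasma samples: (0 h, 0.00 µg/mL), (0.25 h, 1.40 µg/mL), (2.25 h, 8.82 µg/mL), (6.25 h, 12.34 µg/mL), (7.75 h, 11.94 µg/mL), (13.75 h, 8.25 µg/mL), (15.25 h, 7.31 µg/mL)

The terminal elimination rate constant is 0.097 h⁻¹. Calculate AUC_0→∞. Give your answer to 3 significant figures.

Trapezoidal AUC_0→15.25:
  [0→0.25]: (0.00+1.40)/2 × 0.25 = 0.175
  [0.25→2.25]: (1.40+8.82)/2 × 2 = 10.22
  [2.25→6.25]: (8.82+12.34)/2 × 4 = 42.32
  [6.25→7.75]: (12.34+11.94)/2 × 1.5 = 18.21
  [7.75→13.75]: (11.94+8.25)/2 × 6 = 60.57
  [13.75→15.25]: (8.25+7.31)/2 × 1.5 = 11.67
  Sum = 143.165 µg/mL·h
Extrapolated tail: C_last / k_e = 7.31 / 0.097 = 75.361
AUC_0→∞ = 143.165 + 75.361 = 218.526 µg/mL·h

AUC = 219 µg/mL·h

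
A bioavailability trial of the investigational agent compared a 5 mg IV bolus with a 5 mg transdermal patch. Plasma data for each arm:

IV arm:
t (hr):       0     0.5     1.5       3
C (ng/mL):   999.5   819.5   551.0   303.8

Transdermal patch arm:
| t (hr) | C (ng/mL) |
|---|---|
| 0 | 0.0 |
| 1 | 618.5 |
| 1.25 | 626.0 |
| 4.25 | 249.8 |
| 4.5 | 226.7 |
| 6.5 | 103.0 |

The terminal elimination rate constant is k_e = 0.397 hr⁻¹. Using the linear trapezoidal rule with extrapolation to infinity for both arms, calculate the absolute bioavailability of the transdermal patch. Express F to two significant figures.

Trapezoidal AUC_0→3 (IV):
  [0→0.5]: (999.5+819.5)/2 × 0.5 = 454.75
  [0.5→1.5]: (819.5+551.0)/2 × 1 = 685.25
  [1.5→3]: (551.0+303.8)/2 × 1.5 = 641.1
  Sum = 1781.1 ng/mL·hr
IV tail: 303.8/0.397 = 765.239; AUC_iv,0→∞ = 1781.1 + 765.239 = 2546.339 ng/mL·hr
Trapezoidal AUC_0→6.5 (transdermal patch):
  [0→1]: (0.0+618.5)/2 × 1 = 309.25
  [1→1.25]: (618.5+626.0)/2 × 0.25 = 155.5625
  [1.25→4.25]: (626.0+249.8)/2 × 3 = 1313.7
  [4.25→4.5]: (249.8+226.7)/2 × 0.25 = 59.5625
  [4.5→6.5]: (226.7+103.0)/2 × 2 = 329.7
  Sum = 2167.775 ng/mL·hr
transdermal patch tail: 103.0/0.397 = 259.446; AUC_ev,0→∞ = 2167.775 + 259.446 = 2427.221 ng/mL·hr
F = (AUC_ev/D_ev)/(AUC_iv/D_iv) = (2427.221/5)/(2546.339/5) = 485.4442/509.2678 = 0.9532

F = 0.95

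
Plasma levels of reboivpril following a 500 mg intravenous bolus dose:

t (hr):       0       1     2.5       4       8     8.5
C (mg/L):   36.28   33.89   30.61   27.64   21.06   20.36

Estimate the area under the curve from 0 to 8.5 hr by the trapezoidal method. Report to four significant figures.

Trapezoidal AUC_0→8.5:
  [0→1]: (36.28+33.89)/2 × 1 = 35.085
  [1→2.5]: (33.89+30.61)/2 × 1.5 = 48.375
  [2.5→4]: (30.61+27.64)/2 × 1.5 = 43.6875
  [4→8]: (27.64+21.06)/2 × 4 = 97.4
  [8→8.5]: (21.06+20.36)/2 × 0.5 = 10.355
  Sum = 234.9025 mg/L·hr

AUC = 234.9 mg/L·hr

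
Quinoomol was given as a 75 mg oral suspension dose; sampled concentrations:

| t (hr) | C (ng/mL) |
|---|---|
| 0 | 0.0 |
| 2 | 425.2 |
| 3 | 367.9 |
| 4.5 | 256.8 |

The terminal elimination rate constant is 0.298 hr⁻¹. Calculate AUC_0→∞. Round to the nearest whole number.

AUC = 2152 ng/mL·hr

Trapezoidal AUC_0→4.5:
  [0→2]: (0.0+425.2)/2 × 2 = 425.2
  [2→3]: (425.2+367.9)/2 × 1 = 396.55
  [3→4.5]: (367.9+256.8)/2 × 1.5 = 468.525
  Sum = 1290.275 ng/mL·hr
Extrapolated tail: C_last / k_e = 256.8 / 0.298 = 861.745
AUC_0→∞ = 1290.275 + 861.745 = 2152.02 ng/mL·hr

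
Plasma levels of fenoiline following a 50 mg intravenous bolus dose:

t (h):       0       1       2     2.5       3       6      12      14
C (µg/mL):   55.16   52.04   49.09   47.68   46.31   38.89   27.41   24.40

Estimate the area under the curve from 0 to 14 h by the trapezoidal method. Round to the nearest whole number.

Trapezoidal AUC_0→14:
  [0→1]: (55.16+52.04)/2 × 1 = 53.6
  [1→2]: (52.04+49.09)/2 × 1 = 50.565
  [2→2.5]: (49.09+47.68)/2 × 0.5 = 24.1925
  [2.5→3]: (47.68+46.31)/2 × 0.5 = 23.4975
  [3→6]: (46.31+38.89)/2 × 3 = 127.8
  [6→12]: (38.89+27.41)/2 × 6 = 198.9
  [12→14]: (27.41+24.40)/2 × 2 = 51.81
  Sum = 530.365 µg/mL·h

AUC = 530 µg/mL·h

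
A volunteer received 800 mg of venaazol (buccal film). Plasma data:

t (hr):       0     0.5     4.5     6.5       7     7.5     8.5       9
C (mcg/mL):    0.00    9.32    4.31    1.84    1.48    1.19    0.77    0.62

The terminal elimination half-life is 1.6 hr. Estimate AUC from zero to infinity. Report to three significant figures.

AUC = 40.0 mcg/mL·hr

Trapezoidal AUC_0→9:
  [0→0.5]: (0.00+9.32)/2 × 0.5 = 2.33
  [0.5→4.5]: (9.32+4.31)/2 × 4 = 27.26
  [4.5→6.5]: (4.31+1.84)/2 × 2 = 6.15
  [6.5→7]: (1.84+1.48)/2 × 0.5 = 0.83
  [7→7.5]: (1.48+1.19)/2 × 0.5 = 0.6675
  [7.5→8.5]: (1.19+0.77)/2 × 1 = 0.98
  [8.5→9]: (0.77+0.62)/2 × 0.5 = 0.3475
  Sum = 38.565 mcg/mL·hr
k_e = ln2 / t½ = 0.693147 / 1.6 = 0.4332 hr^-1
Extrapolated tail: C_last / k_e = 0.62 / 0.4332 = 1.431
AUC_0→∞ = 38.565 + 1.431 = 39.996 mcg/mL·hr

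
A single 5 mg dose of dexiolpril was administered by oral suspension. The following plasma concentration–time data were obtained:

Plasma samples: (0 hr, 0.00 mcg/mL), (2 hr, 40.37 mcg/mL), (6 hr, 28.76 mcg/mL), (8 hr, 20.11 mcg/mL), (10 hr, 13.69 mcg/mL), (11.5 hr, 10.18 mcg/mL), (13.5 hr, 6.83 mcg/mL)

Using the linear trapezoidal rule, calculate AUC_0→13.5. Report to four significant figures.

Trapezoidal AUC_0→13.5:
  [0→2]: (0.00+40.37)/2 × 2 = 40.37
  [2→6]: (40.37+28.76)/2 × 4 = 138.26
  [6→8]: (28.76+20.11)/2 × 2 = 48.87
  [8→10]: (20.11+13.69)/2 × 2 = 33.8
  [10→11.5]: (13.69+10.18)/2 × 1.5 = 17.9025
  [11.5→13.5]: (10.18+6.83)/2 × 2 = 17.01
  Sum = 296.2125 mcg/mL·hr

AUC = 296.2 mcg/mL·hr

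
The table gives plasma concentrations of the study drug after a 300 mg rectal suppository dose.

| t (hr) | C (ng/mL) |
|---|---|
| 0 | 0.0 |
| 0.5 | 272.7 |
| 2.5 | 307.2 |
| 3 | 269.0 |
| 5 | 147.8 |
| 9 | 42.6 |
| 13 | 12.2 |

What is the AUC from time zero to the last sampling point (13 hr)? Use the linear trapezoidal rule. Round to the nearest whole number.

AUC = 1699 ng/mL·hr

Trapezoidal AUC_0→13:
  [0→0.5]: (0.0+272.7)/2 × 0.5 = 68.175
  [0.5→2.5]: (272.7+307.2)/2 × 2 = 579.9
  [2.5→3]: (307.2+269.0)/2 × 0.5 = 144.05
  [3→5]: (269.0+147.8)/2 × 2 = 416.8
  [5→9]: (147.8+42.6)/2 × 4 = 380.8
  [9→13]: (42.6+12.2)/2 × 4 = 109.6
  Sum = 1699.325 ng/mL·hr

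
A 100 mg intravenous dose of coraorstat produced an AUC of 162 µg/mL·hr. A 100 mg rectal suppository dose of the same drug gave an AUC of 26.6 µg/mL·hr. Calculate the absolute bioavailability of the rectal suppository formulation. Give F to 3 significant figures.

F = (AUC_ev / D_ev) / (AUC_iv / D_iv)
  = (26.6/100) / (162/100)
  = 0.266 / 1.62 = 0.1642

F = 0.164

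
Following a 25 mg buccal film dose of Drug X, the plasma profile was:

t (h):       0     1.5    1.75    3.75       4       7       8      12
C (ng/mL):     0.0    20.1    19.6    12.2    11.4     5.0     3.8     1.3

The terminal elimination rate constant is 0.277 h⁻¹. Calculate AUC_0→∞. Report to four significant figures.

AUC = 98.68 ng/mL·h

Trapezoidal AUC_0→12:
  [0→1.5]: (0.0+20.1)/2 × 1.5 = 15.075
  [1.5→1.75]: (20.1+19.6)/2 × 0.25 = 4.9625
  [1.75→3.75]: (19.6+12.2)/2 × 2 = 31.8
  [3.75→4]: (12.2+11.4)/2 × 0.25 = 2.95
  [4→7]: (11.4+5.0)/2 × 3 = 24.6
  [7→8]: (5.0+3.8)/2 × 1 = 4.4
  [8→12]: (3.8+1.3)/2 × 4 = 10.2
  Sum = 93.9875 ng/mL·h
Extrapolated tail: C_last / k_e = 1.3 / 0.277 = 4.693
AUC_0→∞ = 93.9875 + 4.693 = 98.6805 ng/mL·h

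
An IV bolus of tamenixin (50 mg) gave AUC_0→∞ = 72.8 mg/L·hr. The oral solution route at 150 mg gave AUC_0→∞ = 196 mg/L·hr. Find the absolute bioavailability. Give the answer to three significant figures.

F = 0.897

F = (AUC_ev / D_ev) / (AUC_iv / D_iv)
  = (196/150) / (72.8/50)
  = 1.30667 / 1.456 = 0.8974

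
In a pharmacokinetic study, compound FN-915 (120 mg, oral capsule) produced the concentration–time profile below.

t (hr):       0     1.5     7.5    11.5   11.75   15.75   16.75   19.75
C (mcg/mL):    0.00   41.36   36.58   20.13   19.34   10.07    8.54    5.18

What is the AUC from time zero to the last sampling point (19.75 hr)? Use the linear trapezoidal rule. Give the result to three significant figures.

AUC = 472 mcg/mL·hr

Trapezoidal AUC_0→19.75:
  [0→1.5]: (0.00+41.36)/2 × 1.5 = 31.02
  [1.5→7.5]: (41.36+36.58)/2 × 6 = 233.82
  [7.5→11.5]: (36.58+20.13)/2 × 4 = 113.42
  [11.5→11.75]: (20.13+19.34)/2 × 0.25 = 4.93375
  [11.75→15.75]: (19.34+10.07)/2 × 4 = 58.82
  [15.75→16.75]: (10.07+8.54)/2 × 1 = 9.305
  [16.75→19.75]: (8.54+5.18)/2 × 3 = 20.58
  Sum = 471.89875 mcg/mL·hr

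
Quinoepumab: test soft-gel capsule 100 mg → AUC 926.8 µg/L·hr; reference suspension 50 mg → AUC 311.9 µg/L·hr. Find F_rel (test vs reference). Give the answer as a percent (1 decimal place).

F_rel = (AUC_test/D_test) / (AUC_ref/D_ref)
      = (926.8/100) / (311.9/50)
      = 9.268 / 6.238 = 1.4857 = 148.57%

F_rel = 148.6%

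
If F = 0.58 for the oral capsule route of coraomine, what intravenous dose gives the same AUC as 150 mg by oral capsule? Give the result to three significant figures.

Systemic exposure from an extravascular dose = F × D_ev, so the equivalent IV dose is F × D_ev.
D_iv = F × D_ev = 0.58 × 150 = 87 mg

D_iv = 87.0 mg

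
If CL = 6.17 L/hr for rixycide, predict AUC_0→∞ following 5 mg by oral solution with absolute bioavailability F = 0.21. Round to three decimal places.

AUC_0→∞ = F × Dose / CL
        = 0.21 × 5 / 6.17 = 0.170178 mg/L·hr

AUC = 0.170 mg/L·hr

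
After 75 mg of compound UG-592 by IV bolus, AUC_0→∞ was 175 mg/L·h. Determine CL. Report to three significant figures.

CL = 0.429 L/h

CL = Dose_iv / AUC_0→∞
   = 75 / 175 = 0.428571 L/h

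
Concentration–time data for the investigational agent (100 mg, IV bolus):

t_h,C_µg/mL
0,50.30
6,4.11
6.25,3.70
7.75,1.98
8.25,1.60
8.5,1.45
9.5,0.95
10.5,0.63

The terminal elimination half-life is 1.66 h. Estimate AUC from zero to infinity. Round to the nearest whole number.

Trapezoidal AUC_0→10.5:
  [0→6]: (50.30+4.11)/2 × 6 = 163.23
  [6→6.25]: (4.11+3.70)/2 × 0.25 = 0.97625
  [6.25→7.75]: (3.70+1.98)/2 × 1.5 = 4.26
  [7.75→8.25]: (1.98+1.60)/2 × 0.5 = 0.895
  [8.25→8.5]: (1.60+1.45)/2 × 0.25 = 0.38125
  [8.5→9.5]: (1.45+0.95)/2 × 1 = 1.2
  [9.5→10.5]: (0.95+0.63)/2 × 1 = 0.79
  Sum = 171.7325 µg/mL·h
k_e = ln2 / t½ = 0.693147 / 1.66 = 0.4176 h^-1
Extrapolated tail: C_last / k_e = 0.63 / 0.4176 = 1.509
AUC_0→∞ = 171.7325 + 1.509 = 173.2415 µg/mL·h

AUC = 173 µg/mL·h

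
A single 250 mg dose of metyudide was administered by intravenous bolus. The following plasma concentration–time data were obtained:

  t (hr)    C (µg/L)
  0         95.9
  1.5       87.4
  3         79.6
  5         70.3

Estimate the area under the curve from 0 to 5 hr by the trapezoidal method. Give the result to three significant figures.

Trapezoidal AUC_0→5:
  [0→1.5]: (95.9+87.4)/2 × 1.5 = 137.475
  [1.5→3]: (87.4+79.6)/2 × 1.5 = 125.25
  [3→5]: (79.6+70.3)/2 × 2 = 149.9
  Sum = 412.625 µg/L·hr

AUC = 413 µg/L·hr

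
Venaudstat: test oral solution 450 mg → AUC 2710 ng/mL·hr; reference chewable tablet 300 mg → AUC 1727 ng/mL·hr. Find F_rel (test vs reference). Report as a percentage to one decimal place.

F_rel = (AUC_test/D_test) / (AUC_ref/D_ref)
      = (2710/450) / (1727/300)
      = 6.02222 / 5.75667 = 1.0461 = 104.61%

F_rel = 104.6%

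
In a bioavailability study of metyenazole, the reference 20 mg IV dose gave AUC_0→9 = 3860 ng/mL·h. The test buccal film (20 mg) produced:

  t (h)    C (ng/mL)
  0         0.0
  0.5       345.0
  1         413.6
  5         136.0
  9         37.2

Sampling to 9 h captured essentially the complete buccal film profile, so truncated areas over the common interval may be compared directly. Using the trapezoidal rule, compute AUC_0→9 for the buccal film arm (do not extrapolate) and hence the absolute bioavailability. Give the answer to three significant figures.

Trapezoidal AUC_0→9 (buccal film):
  [0→0.5]: (0.0+345.0)/2 × 0.5 = 86.25
  [0.5→1]: (345.0+413.6)/2 × 0.5 = 189.65
  [1→5]: (413.6+136.0)/2 × 4 = 1099.2
  [5→9]: (136.0+37.2)/2 × 4 = 346.4
  Sum = 1721.5 ng/mL·h
F = (AUC_ev/D_ev)/(AUC_iv/D_iv) = (1721.5/20)/(3860/20) = 86.075/193 = 0.4460

F = 0.446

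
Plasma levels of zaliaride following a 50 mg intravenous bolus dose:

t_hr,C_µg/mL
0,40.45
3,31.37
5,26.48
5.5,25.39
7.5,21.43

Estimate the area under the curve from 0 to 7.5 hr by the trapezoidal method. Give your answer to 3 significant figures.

AUC = 225 µg/mL·hr

Trapezoidal AUC_0→7.5:
  [0→3]: (40.45+31.37)/2 × 3 = 107.73
  [3→5]: (31.37+26.48)/2 × 2 = 57.85
  [5→5.5]: (26.48+25.39)/2 × 0.5 = 12.9675
  [5.5→7.5]: (25.39+21.43)/2 × 2 = 46.82
  Sum = 225.3675 µg/mL·hr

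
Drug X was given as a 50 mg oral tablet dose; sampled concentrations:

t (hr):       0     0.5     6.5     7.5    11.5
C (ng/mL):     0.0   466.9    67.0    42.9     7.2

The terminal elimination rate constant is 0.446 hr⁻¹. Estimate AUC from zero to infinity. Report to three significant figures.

Trapezoidal AUC_0→11.5:
  [0→0.5]: (0.0+466.9)/2 × 0.5 = 116.725
  [0.5→6.5]: (466.9+67.0)/2 × 6 = 1601.7
  [6.5→7.5]: (67.0+42.9)/2 × 1 = 54.95
  [7.5→11.5]: (42.9+7.2)/2 × 4 = 100.2
  Sum = 1873.575 ng/mL·hr
Extrapolated tail: C_last / k_e = 7.2 / 0.446 = 16.143
AUC_0→∞ = 1873.575 + 16.143 = 1889.718 ng/mL·hr

AUC = 1890 ng/mL·hr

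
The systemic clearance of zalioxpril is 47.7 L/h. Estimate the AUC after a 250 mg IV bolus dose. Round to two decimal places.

AUC_0→∞ = Dose_iv / CL
        = 250 / 47.7 = 5.24109 mg/L·h

AUC = 5.24 mg/L·h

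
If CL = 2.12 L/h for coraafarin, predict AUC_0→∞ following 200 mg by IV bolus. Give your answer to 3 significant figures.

AUC_0→∞ = Dose_iv / CL
        = 200 / 2.12 = 94.3396 mg/L·h

AUC = 94.3 mg/L·h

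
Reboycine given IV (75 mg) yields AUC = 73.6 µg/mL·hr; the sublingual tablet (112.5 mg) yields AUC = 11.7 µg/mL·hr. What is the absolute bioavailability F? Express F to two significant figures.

F = (AUC_ev / D_ev) / (AUC_iv / D_iv)
  = (11.7/112.5) / (73.6/75)
  = 0.104 / 0.981333 = 0.1060

F = 0.11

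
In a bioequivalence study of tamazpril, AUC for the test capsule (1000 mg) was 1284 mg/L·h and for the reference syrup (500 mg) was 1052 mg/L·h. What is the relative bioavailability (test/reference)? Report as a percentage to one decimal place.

F_rel = (AUC_test/D_test) / (AUC_ref/D_ref)
      = (1284/1000) / (1052/500)
      = 1.284 / 2.104 = 0.6103 = 61.03%

F_rel = 61.0%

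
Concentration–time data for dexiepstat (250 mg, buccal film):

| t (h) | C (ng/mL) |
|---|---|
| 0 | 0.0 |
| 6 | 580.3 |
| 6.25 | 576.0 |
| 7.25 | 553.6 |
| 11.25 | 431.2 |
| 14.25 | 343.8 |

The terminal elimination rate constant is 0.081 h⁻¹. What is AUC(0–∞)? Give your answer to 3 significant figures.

Trapezoidal AUC_0→14.25:
  [0→6]: (0.0+580.3)/2 × 6 = 1740.9
  [6→6.25]: (580.3+576.0)/2 × 0.25 = 144.5375
  [6.25→7.25]: (576.0+553.6)/2 × 1 = 564.8
  [7.25→11.25]: (553.6+431.2)/2 × 4 = 1969.6
  [11.25→14.25]: (431.2+343.8)/2 × 3 = 1162.5
  Sum = 5582.3375 ng/mL·h
Extrapolated tail: C_last / k_e = 343.8 / 0.081 = 4244.444
AUC_0→∞ = 5582.3375 + 4244.444 = 9826.7815 ng/mL·h

AUC = 9830 ng/mL·h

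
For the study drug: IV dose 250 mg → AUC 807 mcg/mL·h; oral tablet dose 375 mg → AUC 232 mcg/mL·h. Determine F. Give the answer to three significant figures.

F = 0.192

F = (AUC_ev / D_ev) / (AUC_iv / D_iv)
  = (232/375) / (807/250)
  = 0.618667 / 3.228 = 0.1917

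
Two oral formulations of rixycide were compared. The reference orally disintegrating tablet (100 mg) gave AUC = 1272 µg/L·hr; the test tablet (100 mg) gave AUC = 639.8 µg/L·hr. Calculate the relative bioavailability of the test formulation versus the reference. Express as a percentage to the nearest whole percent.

F_rel = 50%

F_rel = (AUC_test/D_test) / (AUC_ref/D_ref)
      = (639.8/100) / (1272/100)
      = 6.398 / 12.72 = 0.5030 = 50.30%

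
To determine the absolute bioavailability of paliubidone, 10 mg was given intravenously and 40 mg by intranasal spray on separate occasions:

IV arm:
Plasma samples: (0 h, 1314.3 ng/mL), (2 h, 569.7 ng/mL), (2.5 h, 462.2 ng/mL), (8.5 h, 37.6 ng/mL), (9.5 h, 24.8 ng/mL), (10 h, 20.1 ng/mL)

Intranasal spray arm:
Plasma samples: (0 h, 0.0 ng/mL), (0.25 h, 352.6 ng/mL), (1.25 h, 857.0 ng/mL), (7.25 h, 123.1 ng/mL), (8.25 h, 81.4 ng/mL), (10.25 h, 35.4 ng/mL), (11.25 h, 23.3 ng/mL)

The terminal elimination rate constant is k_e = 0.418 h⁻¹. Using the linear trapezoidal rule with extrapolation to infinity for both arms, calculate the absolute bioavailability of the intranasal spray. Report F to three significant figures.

Trapezoidal AUC_0→10 (IV):
  [0→2]: (1314.3+569.7)/2 × 2 = 1884.0
  [2→2.5]: (569.7+462.2)/2 × 0.5 = 257.975
  [2.5→8.5]: (462.2+37.6)/2 × 6 = 1499.4
  [8.5→9.5]: (37.6+24.8)/2 × 1 = 31.2
  [9.5→10]: (24.8+20.1)/2 × 0.5 = 11.225
  Sum = 3683.8 ng/mL·h
IV tail: 20.1/0.418 = 48.086; AUC_iv,0→∞ = 3683.8 + 48.086 = 3731.886 ng/mL·h
Trapezoidal AUC_0→11.25 (intranasal spray):
  [0→0.25]: (0.0+352.6)/2 × 0.25 = 44.075
  [0.25→1.25]: (352.6+857.0)/2 × 1 = 604.8
  [1.25→7.25]: (857.0+123.1)/2 × 6 = 2940.3
  [7.25→8.25]: (123.1+81.4)/2 × 1 = 102.25
  [8.25→10.25]: (81.4+35.4)/2 × 2 = 116.8
  [10.25→11.25]: (35.4+23.3)/2 × 1 = 29.35
  Sum = 3837.575 ng/mL·h
intranasal spray tail: 23.3/0.418 = 55.742; AUC_ev,0→∞ = 3837.575 + 55.742 = 3893.317 ng/mL·h
F = (AUC_ev/D_ev)/(AUC_iv/D_iv) = (3893.317/40)/(3731.886/10) = 97.332925/373.1886 = 0.2608

F = 0.261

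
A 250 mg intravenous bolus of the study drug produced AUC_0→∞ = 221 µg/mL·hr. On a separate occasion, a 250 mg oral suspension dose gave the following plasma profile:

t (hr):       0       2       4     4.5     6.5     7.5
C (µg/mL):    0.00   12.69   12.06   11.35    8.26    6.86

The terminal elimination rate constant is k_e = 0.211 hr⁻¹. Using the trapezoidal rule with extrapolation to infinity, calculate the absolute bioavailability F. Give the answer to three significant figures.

Trapezoidal AUC_0→7.5 (oral suspension):
  [0→2]: (0.00+12.69)/2 × 2 = 12.69
  [2→4]: (12.69+12.06)/2 × 2 = 24.75
  [4→4.5]: (12.06+11.35)/2 × 0.5 = 5.8525
  [4.5→6.5]: (11.35+8.26)/2 × 2 = 19.61
  [6.5→7.5]: (8.26+6.86)/2 × 1 = 7.56
  Sum = 70.4625 µg/mL·hr
Tail: C_last/k_e = 6.86/0.211 = 32.512
AUC_0→∞ (oral suspension) = 70.4625 + 32.512 = 102.9745 µg/mL·hr
F = (AUC_ev/D_ev)/(AUC_iv/D_iv) = (102.9745/250)/(221/250) = 0.411898/0.884 = 0.4659

F = 0.466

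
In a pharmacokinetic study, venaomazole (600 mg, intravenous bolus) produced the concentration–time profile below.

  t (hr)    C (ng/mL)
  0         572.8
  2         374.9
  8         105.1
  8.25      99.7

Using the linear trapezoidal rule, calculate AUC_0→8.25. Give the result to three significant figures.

AUC = 2410 ng/mL·hr

Trapezoidal AUC_0→8.25:
  [0→2]: (572.8+374.9)/2 × 2 = 947.7
  [2→8]: (374.9+105.1)/2 × 6 = 1440.0
  [8→8.25]: (105.1+99.7)/2 × 0.25 = 25.6
  Sum = 2413.3 ng/mL·hr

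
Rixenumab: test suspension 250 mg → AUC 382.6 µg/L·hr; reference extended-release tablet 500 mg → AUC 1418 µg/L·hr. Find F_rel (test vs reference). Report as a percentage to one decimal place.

F_rel = (AUC_test/D_test) / (AUC_ref/D_ref)
      = (382.6/250) / (1418/500)
      = 1.5304 / 2.836 = 0.5396 = 53.96%

F_rel = 54.0%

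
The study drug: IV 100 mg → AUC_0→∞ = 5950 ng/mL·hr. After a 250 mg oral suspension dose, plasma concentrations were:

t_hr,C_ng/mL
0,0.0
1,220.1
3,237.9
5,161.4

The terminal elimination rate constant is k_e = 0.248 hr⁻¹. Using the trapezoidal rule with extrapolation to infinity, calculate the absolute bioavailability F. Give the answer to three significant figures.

F = 0.109

Trapezoidal AUC_0→5 (oral suspension):
  [0→1]: (0.0+220.1)/2 × 1 = 110.05
  [1→3]: (220.1+237.9)/2 × 2 = 458.0
  [3→5]: (237.9+161.4)/2 × 2 = 399.3
  Sum = 967.35 ng/mL·hr
Tail: C_last/k_e = 161.4/0.248 = 650.806
AUC_0→∞ (oral suspension) = 967.35 + 650.806 = 1618.156 ng/mL·hr
F = (AUC_ev/D_ev)/(AUC_iv/D_iv) = (1618.156/250)/(5950/100) = 6.472624/59.5 = 0.1088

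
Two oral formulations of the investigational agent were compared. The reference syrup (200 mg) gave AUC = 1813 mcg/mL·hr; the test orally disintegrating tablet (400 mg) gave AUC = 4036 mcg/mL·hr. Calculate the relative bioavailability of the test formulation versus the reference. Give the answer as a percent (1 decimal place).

F_rel = (AUC_test/D_test) / (AUC_ref/D_ref)
      = (4036/400) / (1813/200)
      = 10.09 / 9.065 = 1.1131 = 111.31%

F_rel = 111.3%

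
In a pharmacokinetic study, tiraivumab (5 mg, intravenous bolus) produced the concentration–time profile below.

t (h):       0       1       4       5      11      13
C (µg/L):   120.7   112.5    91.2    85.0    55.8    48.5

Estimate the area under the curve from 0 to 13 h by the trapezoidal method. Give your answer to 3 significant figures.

Trapezoidal AUC_0→13:
  [0→1]: (120.7+112.5)/2 × 1 = 116.6
  [1→4]: (112.5+91.2)/2 × 3 = 305.55
  [4→5]: (91.2+85.0)/2 × 1 = 88.1
  [5→11]: (85.0+55.8)/2 × 6 = 422.4
  [11→13]: (55.8+48.5)/2 × 2 = 104.3
  Sum = 1036.95 µg/L·h

AUC = 1040 µg/L·h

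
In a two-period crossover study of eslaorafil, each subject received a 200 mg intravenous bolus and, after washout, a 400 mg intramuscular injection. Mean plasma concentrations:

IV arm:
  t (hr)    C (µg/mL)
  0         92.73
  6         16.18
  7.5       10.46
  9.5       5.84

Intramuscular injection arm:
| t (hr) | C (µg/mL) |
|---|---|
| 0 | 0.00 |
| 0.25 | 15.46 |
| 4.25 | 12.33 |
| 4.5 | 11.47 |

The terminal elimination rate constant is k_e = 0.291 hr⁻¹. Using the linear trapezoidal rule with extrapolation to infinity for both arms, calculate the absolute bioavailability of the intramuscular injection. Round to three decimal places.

F = 0.130

Trapezoidal AUC_0→9.5 (IV):
  [0→6]: (92.73+16.18)/2 × 6 = 326.73
  [6→7.5]: (16.18+10.46)/2 × 1.5 = 19.98
  [7.5→9.5]: (10.46+5.84)/2 × 2 = 16.3
  Sum = 363.01 µg/mL·hr
IV tail: 5.84/0.291 = 20.069; AUC_iv,0→∞ = 363.01 + 20.069 = 383.079 µg/mL·hr
Trapezoidal AUC_0→4.5 (intramuscular injection):
  [0→0.25]: (0.00+15.46)/2 × 0.25 = 1.9325
  [0.25→4.25]: (15.46+12.33)/2 × 4 = 55.58
  [4.25→4.5]: (12.33+11.47)/2 × 0.25 = 2.975
  Sum = 60.4875 µg/mL·hr
intramuscular injection tail: 11.47/0.291 = 39.416; AUC_ev,0→∞ = 60.4875 + 39.416 = 99.9035 µg/mL·hr
F = (AUC_ev/D_ev)/(AUC_iv/D_iv) = (99.9035/400)/(383.079/200) = 0.24975875/1.915395 = 0.1304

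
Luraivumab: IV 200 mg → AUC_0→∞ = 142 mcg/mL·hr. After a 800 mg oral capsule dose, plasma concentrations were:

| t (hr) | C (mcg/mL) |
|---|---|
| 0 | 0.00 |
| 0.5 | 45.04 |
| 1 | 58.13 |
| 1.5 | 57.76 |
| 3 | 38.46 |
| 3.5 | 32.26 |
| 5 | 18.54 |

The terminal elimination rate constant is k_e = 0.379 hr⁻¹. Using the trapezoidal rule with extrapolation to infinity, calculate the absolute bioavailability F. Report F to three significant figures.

F = 0.428

Trapezoidal AUC_0→5 (oral capsule):
  [0→0.5]: (0.00+45.04)/2 × 0.5 = 11.26
  [0.5→1]: (45.04+58.13)/2 × 0.5 = 25.7925
  [1→1.5]: (58.13+57.76)/2 × 0.5 = 28.9725
  [1.5→3]: (57.76+38.46)/2 × 1.5 = 72.165
  [3→3.5]: (38.46+32.26)/2 × 0.5 = 17.68
  [3.5→5]: (32.26+18.54)/2 × 1.5 = 38.1
  Sum = 193.97 mcg/mL·hr
Tail: C_last/k_e = 18.54/0.379 = 48.918
AUC_0→∞ (oral capsule) = 193.97 + 48.918 = 242.888 mcg/mL·hr
F = (AUC_ev/D_ev)/(AUC_iv/D_iv) = (242.888/800)/(142/200) = 0.30361/0.71 = 0.4276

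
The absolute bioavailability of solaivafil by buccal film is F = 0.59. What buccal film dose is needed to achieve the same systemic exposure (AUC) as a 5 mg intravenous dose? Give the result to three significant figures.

For equal systemic exposure: F × D_ev = D_iv
D_ev = D_iv / F = 5 / 0.59 = 8.47458 mg

D_buccal = 8.47 mg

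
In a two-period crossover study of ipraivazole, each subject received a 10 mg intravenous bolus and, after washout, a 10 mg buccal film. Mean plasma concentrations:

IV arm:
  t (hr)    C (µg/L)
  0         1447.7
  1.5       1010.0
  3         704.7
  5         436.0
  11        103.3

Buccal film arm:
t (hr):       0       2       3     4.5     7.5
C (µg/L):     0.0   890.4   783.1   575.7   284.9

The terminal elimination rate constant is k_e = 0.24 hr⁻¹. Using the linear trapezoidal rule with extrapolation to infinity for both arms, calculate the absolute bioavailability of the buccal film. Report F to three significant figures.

F = 0.827

Trapezoidal AUC_0→11 (IV):
  [0→1.5]: (1447.7+1010.0)/2 × 1.5 = 1843.275
  [1.5→3]: (1010.0+704.7)/2 × 1.5 = 1286.025
  [3→5]: (704.7+436.0)/2 × 2 = 1140.7
  [5→11]: (436.0+103.3)/2 × 6 = 1617.9
  Sum = 5887.9 µg/L·hr
IV tail: 103.3/0.24 = 430.417; AUC_iv,0→∞ = 5887.9 + 430.417 = 6318.317 µg/L·hr
Trapezoidal AUC_0→7.5 (buccal film):
  [0→2]: (0.0+890.4)/2 × 2 = 890.4
  [2→3]: (890.4+783.1)/2 × 1 = 836.75
  [3→4.5]: (783.1+575.7)/2 × 1.5 = 1019.1
  [4.5→7.5]: (575.7+284.9)/2 × 3 = 1290.9
  Sum = 4037.15 µg/L·hr
buccal film tail: 284.9/0.24 = 1187.083; AUC_ev,0→∞ = 4037.15 + 1187.083 = 5224.233 µg/L·hr
F = (AUC_ev/D_ev)/(AUC_iv/D_iv) = (5224.233/10)/(6318.317/10) = 522.4233/631.8317 = 0.8268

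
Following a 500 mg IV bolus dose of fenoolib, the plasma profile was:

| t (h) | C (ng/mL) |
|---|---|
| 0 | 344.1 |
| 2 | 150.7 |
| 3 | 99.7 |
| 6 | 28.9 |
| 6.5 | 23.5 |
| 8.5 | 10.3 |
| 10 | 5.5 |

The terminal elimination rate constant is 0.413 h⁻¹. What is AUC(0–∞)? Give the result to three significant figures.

AUC = 885 ng/mL·h

Trapezoidal AUC_0→10:
  [0→2]: (344.1+150.7)/2 × 2 = 494.8
  [2→3]: (150.7+99.7)/2 × 1 = 125.2
  [3→6]: (99.7+28.9)/2 × 3 = 192.9
  [6→6.5]: (28.9+23.5)/2 × 0.5 = 13.1
  [6.5→8.5]: (23.5+10.3)/2 × 2 = 33.8
  [8.5→10]: (10.3+5.5)/2 × 1.5 = 11.85
  Sum = 871.65 ng/mL·h
Extrapolated tail: C_last / k_e = 5.5 / 0.413 = 13.317
AUC_0→∞ = 871.65 + 13.317 = 884.967 ng/mL·h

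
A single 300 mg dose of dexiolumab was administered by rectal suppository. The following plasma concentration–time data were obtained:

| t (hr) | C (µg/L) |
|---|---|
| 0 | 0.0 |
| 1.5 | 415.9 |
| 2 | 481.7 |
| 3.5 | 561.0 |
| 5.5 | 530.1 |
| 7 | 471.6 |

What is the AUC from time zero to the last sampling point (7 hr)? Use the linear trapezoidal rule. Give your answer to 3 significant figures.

Trapezoidal AUC_0→7:
  [0→1.5]: (0.0+415.9)/2 × 1.5 = 311.925
  [1.5→2]: (415.9+481.7)/2 × 0.5 = 224.4
  [2→3.5]: (481.7+561.0)/2 × 1.5 = 782.025
  [3.5→5.5]: (561.0+530.1)/2 × 2 = 1091.1
  [5.5→7]: (530.1+471.6)/2 × 1.5 = 751.275
  Sum = 3160.725 µg/L·hr

AUC = 3160 µg/L·hr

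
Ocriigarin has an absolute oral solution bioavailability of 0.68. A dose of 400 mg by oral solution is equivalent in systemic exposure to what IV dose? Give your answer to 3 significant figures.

D_iv = 272 mg

Systemic exposure from an extravascular dose = F × D_ev, so the equivalent IV dose is F × D_ev.
D_iv = F × D_ev = 0.68 × 400 = 272 mg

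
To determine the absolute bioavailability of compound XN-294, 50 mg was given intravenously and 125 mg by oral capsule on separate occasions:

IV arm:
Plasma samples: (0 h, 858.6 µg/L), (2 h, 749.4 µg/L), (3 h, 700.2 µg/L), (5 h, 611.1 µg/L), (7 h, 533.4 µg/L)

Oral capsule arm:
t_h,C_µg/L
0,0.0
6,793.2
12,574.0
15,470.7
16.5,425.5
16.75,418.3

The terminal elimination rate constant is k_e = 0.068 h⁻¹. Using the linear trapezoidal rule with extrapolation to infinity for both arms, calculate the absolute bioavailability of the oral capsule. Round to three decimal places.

Trapezoidal AUC_0→7 (IV):
  [0→2]: (858.6+749.4)/2 × 2 = 1608.0
  [2→3]: (749.4+700.2)/2 × 1 = 724.8
  [3→5]: (700.2+611.1)/2 × 2 = 1311.3
  [5→7]: (611.1+533.4)/2 × 2 = 1144.5
  Sum = 4788.6 µg/L·h
IV tail: 533.4/0.068 = 7844.118; AUC_iv,0→∞ = 4788.6 + 7844.118 = 12632.718 µg/L·h
Trapezoidal AUC_0→16.75 (oral capsule):
  [0→6]: (0.0+793.2)/2 × 6 = 2379.6
  [6→12]: (793.2+574.0)/2 × 6 = 4101.6
  [12→15]: (574.0+470.7)/2 × 3 = 1567.05
  [15→16.5]: (470.7+425.5)/2 × 1.5 = 672.15
  [16.5→16.75]: (425.5+418.3)/2 × 0.25 = 105.475
  Sum = 8825.875 µg/L·h
oral capsule tail: 418.3/0.068 = 6151.471; AUC_ev,0→∞ = 8825.875 + 6151.471 = 14977.346 µg/L·h
F = (AUC_ev/D_ev)/(AUC_iv/D_iv) = (14977.346/125)/(12632.718/50) = 119.819/252.65436 = 0.4742

F = 0.474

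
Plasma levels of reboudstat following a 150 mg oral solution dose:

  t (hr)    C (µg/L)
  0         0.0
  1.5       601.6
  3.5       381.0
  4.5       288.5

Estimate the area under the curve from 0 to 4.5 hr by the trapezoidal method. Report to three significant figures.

Trapezoidal AUC_0→4.5:
  [0→1.5]: (0.0+601.6)/2 × 1.5 = 451.2
  [1.5→3.5]: (601.6+381.0)/2 × 2 = 982.6
  [3.5→4.5]: (381.0+288.5)/2 × 1 = 334.75
  Sum = 1768.55 µg/L·hr

AUC = 1770 µg/L·hr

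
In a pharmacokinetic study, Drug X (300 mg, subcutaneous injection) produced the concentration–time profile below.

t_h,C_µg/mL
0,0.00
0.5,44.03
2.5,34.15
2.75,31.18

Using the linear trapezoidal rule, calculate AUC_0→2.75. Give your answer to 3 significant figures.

Trapezoidal AUC_0→2.75:
  [0→0.5]: (0.00+44.03)/2 × 0.5 = 11.0075
  [0.5→2.5]: (44.03+34.15)/2 × 2 = 78.18
  [2.5→2.75]: (34.15+31.18)/2 × 0.25 = 8.16625
  Sum = 97.35375 µg/mL·h

AUC = 97.4 µg/mL·h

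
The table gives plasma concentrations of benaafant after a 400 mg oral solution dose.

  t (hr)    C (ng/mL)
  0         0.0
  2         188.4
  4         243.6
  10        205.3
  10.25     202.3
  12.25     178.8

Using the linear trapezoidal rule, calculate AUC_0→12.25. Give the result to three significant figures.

Trapezoidal AUC_0→12.25:
  [0→2]: (0.0+188.4)/2 × 2 = 188.4
  [2→4]: (188.4+243.6)/2 × 2 = 432.0
  [4→10]: (243.6+205.3)/2 × 6 = 1346.7
  [10→10.25]: (205.3+202.3)/2 × 0.25 = 50.95
  [10.25→12.25]: (202.3+178.8)/2 × 2 = 381.1
  Sum = 2399.15 ng/mL·hr

AUC = 2400 ng/mL·hr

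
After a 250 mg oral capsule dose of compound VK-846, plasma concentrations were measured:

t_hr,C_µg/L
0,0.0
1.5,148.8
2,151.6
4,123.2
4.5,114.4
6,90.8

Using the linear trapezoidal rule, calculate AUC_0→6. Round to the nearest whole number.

Trapezoidal AUC_0→6:
  [0→1.5]: (0.0+148.8)/2 × 1.5 = 111.6
  [1.5→2]: (148.8+151.6)/2 × 0.5 = 75.1
  [2→4]: (151.6+123.2)/2 × 2 = 274.8
  [4→4.5]: (123.2+114.4)/2 × 0.5 = 59.4
  [4.5→6]: (114.4+90.8)/2 × 1.5 = 153.9
  Sum = 674.8 µg/L·hr

AUC = 675 µg/L·hr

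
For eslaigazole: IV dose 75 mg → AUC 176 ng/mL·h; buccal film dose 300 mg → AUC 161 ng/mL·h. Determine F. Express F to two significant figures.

F = 0.23

F = (AUC_ev / D_ev) / (AUC_iv / D_iv)
  = (161/300) / (176/75)
  = 0.536667 / 2.34667 = 0.2287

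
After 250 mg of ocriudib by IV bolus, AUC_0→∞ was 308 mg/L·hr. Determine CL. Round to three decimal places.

CL = 0.812 L/hr

CL = Dose_iv / AUC_0→∞
   = 250 / 308 = 0.811688 L/hr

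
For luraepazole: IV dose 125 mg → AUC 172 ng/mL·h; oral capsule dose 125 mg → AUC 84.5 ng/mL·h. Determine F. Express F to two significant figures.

F = 0.49

F = (AUC_ev / D_ev) / (AUC_iv / D_iv)
  = (84.5/125) / (172/125)
  = 0.676 / 1.376 = 0.4913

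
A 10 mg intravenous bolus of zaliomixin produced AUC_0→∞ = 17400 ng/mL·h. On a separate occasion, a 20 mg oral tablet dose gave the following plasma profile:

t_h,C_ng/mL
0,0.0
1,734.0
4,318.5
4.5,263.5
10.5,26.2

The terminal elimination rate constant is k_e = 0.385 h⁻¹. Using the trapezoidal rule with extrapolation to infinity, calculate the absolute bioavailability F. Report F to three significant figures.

Trapezoidal AUC_0→10.5 (oral tablet):
  [0→1]: (0.0+734.0)/2 × 1 = 367.0
  [1→4]: (734.0+318.5)/2 × 3 = 1578.75
  [4→4.5]: (318.5+263.5)/2 × 0.5 = 145.5
  [4.5→10.5]: (263.5+26.2)/2 × 6 = 869.1
  Sum = 2960.35 ng/mL·h
Tail: C_last/k_e = 26.2/0.385 = 68.052
AUC_0→∞ (oral tablet) = 2960.35 + 68.052 = 3028.402 ng/mL·h
F = (AUC_ev/D_ev)/(AUC_iv/D_iv) = (3028.402/20)/(17400/10) = 151.4201/1740 = 0.0870

F = 0.0870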